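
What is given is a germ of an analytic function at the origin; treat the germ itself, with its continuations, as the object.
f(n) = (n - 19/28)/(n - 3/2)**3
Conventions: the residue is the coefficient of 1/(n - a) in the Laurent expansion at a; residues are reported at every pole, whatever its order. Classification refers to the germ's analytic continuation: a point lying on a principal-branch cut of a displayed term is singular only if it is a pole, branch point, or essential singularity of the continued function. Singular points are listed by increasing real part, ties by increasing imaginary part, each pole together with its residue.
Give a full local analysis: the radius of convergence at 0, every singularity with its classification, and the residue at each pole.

Radius of convergence at 0: 3/2.
At 3/2: a pole of order 3; residue 0.

Denominator factor (n - 3/2)^3: pole of order 3 at 3/2, modulus 3/2.
The radius of convergence is the smallest modulus among the singular points: 3/2.
At the order-3 pole 3/2 set g(n) = (n - (3/2))^3*f(n) = n - 19/28.
Order-3 pole: residue = g''(a)/2; g''(3/2) = 0, so the residue is 0.


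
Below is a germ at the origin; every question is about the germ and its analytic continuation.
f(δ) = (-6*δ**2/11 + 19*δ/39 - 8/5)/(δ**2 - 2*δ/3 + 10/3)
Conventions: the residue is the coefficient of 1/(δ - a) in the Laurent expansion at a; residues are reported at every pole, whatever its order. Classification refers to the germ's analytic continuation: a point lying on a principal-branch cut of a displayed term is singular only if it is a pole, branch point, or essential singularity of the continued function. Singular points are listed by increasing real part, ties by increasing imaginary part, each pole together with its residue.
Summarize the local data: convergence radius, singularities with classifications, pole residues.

Denominator factor (δ**2 - 2*δ/3 + 10/3): discriminant -116/9, complex-conjugate roots (1/3) + ((1/3)*sqrt(29))*i and (1/3) - ((1/3)*sqrt(29))*i; poles of order 1, moduli (1/3)*sqrt(30) and (1/3)*sqrt(30).
The radius of convergence is the smallest modulus among the singular points: (1/3)*sqrt(30).
The factor δ**2 - 2*δ/3 + 10/3 splits as (δ - a)(δ - a') with a = (1/3) - ((1/3)*sqrt(29))*i, a' = (1/3) + ((1/3)*sqrt(29))*i. At the order-1 pole a set g(δ) = (δ - a)*f(δ) = [-6*δ**2/11 + 19*δ/39 - 8/5] / (δ - a').
Simple pole: residue = g(a) at a = (1/3) - ((1/3)*sqrt(29))*i, which is (53/858) + ((1669/124410)*sqrt(29))*i.
The factor δ**2 - 2*δ/3 + 10/3 splits as (δ - a)(δ - a') with a = (1/3) + ((1/3)*sqrt(29))*i, a' = (1/3) - ((1/3)*sqrt(29))*i. At the order-1 pole a set g(δ) = (δ - a)*f(δ) = [-6*δ**2/11 + 19*δ/39 - 8/5] / (δ - a').
Simple pole: residue = g(a) at a = (1/3) + ((1/3)*sqrt(29))*i, which is (53/858) - ((1669/124410)*sqrt(29))*i.
List the singular points by increasing real part (a conjugate pair: the negative imaginary part first).

Radius of convergence at 0: (1/3)*sqrt(30).
At (1/3) - ((1/3)*sqrt(29))*i: a pole of order 1; residue (53/858) + ((1669/124410)*sqrt(29))*i.
At (1/3) + ((1/3)*sqrt(29))*i: a pole of order 1; residue (53/858) - ((1669/124410)*sqrt(29))*i.


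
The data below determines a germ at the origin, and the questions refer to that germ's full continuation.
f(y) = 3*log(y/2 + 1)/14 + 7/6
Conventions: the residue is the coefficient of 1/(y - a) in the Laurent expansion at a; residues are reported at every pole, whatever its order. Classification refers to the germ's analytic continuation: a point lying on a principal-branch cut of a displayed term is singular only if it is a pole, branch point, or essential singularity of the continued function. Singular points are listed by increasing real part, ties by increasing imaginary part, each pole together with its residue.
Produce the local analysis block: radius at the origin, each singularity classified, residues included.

Radius of convergence at 0: 2.
At -2: a logarithmic branch point.

Branch term (3/14)*log(1 - y/(-2)): its argument vanishes at y = -2, a logarithmic branch point, modulus 2.
The radius of convergence is the smallest modulus among the singular points: 2.


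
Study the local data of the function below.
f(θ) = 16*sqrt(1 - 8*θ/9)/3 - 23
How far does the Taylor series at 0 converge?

Branch term (16/3)*sqrt(1 - θ/(9/8)): its argument vanishes at θ = 9/8, a square-root branch point, modulus 9/8.
The radius of convergence is the smallest modulus among the singular points: 9/8.

The radius of convergence is 9/8.


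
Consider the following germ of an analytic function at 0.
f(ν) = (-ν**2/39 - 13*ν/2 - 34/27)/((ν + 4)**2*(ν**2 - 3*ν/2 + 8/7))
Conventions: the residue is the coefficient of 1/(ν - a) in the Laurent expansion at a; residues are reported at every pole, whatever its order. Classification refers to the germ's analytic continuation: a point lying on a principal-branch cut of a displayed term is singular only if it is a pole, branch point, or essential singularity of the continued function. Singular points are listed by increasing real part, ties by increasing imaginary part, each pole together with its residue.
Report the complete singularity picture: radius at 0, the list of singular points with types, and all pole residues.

Radius of convergence at 0: (2/7)*sqrt(14).
At -4: a pole of order 2; residue 1469797/9211644.
At (3/4) - ((1/28)*sqrt(455))*i: a pole of order 1; residue (-1469797/18423288) - ((11756081/1197513720)*sqrt(455))*i.
At (3/4) + ((1/28)*sqrt(455))*i: a pole of order 1; residue (-1469797/18423288) + ((11756081/1197513720)*sqrt(455))*i.

Denominator factor (ν**2 - 3*ν/2 + 8/7): discriminant -65/28, complex-conjugate roots (3/4) + ((1/28)*sqrt(455))*i and (3/4) - ((1/28)*sqrt(455))*i; poles of order 1, moduli (2/7)*sqrt(14) and (2/7)*sqrt(14).
Denominator factor (ν + 4)^2: pole of order 2 at -4, modulus 4.
The radius of convergence is the smallest modulus among the singular points: (2/7)*sqrt(14).
At the order-2 pole -4 set g(ν) = (ν - (-4))^2*f(ν) = (-ν**2/39 - 13*ν/2 - 34/27)/(ν**2 - 3*ν/2 + 8/7).
Order-2 pole: residue = g'(a); g'(-4) = 1469797/9211644, so the residue is 1469797/9211644.
The factor ν**2 - 3*ν/2 + 8/7 splits as (ν - a)(ν - a') with a = (3/4) - ((1/28)*sqrt(455))*i, a' = (3/4) + ((1/28)*sqrt(455))*i. At the order-1 pole a set g(ν) = (ν - a)*f(ν) = [(-ν**2/39 - 13*ν/2 - 34/27)/(ν + 4)**2] / (ν - a').
Simple pole: residue = g(a) at a = (3/4) - ((1/28)*sqrt(455))*i, which is (-1469797/18423288) - ((11756081/1197513720)*sqrt(455))*i.
The factor ν**2 - 3*ν/2 + 8/7 splits as (ν - a)(ν - a') with a = (3/4) + ((1/28)*sqrt(455))*i, a' = (3/4) - ((1/28)*sqrt(455))*i. At the order-1 pole a set g(ν) = (ν - a)*f(ν) = [(-ν**2/39 - 13*ν/2 - 34/27)/(ν + 4)**2] / (ν - a').
Simple pole: residue = g(a) at a = (3/4) + ((1/28)*sqrt(455))*i, which is (-1469797/18423288) + ((11756081/1197513720)*sqrt(455))*i.
List the singular points by increasing real part (a conjugate pair: the negative imaginary part first).


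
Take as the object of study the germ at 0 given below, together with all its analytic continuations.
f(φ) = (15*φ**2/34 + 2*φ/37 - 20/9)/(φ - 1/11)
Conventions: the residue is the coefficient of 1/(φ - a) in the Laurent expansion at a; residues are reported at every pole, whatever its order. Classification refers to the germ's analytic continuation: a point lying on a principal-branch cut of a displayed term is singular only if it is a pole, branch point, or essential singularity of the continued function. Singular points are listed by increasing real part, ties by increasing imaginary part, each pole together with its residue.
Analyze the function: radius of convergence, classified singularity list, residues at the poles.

Denominator factor (φ - 1/11): pole of order 1 at 1/11, modulus 1/11.
The radius of convergence is the smallest modulus among the singular points: 1/11.
At the order-1 pole 1/11 set g(φ) = (φ - (1/11))*f(φ) = 15*φ**2/34 + 2*φ/37 - 20/9.
Simple pole: residue = g(a) at a = 1/11, which is -3032633/1369962.

Radius of convergence at 0: 1/11.
At 1/11: a pole of order 1; residue -3032633/1369962.


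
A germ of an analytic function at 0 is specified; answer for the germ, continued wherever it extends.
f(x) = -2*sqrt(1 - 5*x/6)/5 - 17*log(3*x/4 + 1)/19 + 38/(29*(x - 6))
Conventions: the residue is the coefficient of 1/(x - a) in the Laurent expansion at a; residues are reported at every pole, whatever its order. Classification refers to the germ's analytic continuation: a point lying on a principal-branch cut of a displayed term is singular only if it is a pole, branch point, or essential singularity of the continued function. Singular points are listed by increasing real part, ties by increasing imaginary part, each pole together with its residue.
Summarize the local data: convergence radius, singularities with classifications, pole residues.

Radius of convergence at 0: 6/5.
At -4/3: a logarithmic branch point.
At 6/5: an algebraic (square-root) branch point.
At 6: a pole of order 1; residue 38/29.

Denominator factor (x - 6): pole of order 1 at 6, modulus 6.
Branch term (-17/19)*log(1 - x/(-4/3)): its argument vanishes at x = -4/3, a logarithmic branch point, modulus 4/3.
Branch term (-2/5)*sqrt(1 - x/(6/5)): its argument vanishes at x = 6/5, a square-root branch point, modulus 6/5.
The radius of convergence is the smallest modulus among the singular points: 6/5.
The branch terms are analytic at 6 and contribute nothing to the residue; only the rational part matters.
At the order-1 pole 6 set g(x) = (x - (6))*(rational part) = 38/29.
Simple pole: residue = g(a) at a = 6, which is 38/29.
List the singular points by increasing real part (a conjugate pair: the negative imaginary part first).


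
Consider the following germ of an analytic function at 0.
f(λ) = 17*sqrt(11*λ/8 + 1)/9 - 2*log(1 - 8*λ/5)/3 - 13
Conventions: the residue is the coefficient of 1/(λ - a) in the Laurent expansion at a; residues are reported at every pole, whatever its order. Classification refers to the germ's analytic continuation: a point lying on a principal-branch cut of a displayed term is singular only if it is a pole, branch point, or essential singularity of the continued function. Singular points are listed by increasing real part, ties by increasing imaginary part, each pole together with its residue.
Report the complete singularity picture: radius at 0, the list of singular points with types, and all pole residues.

Branch term (-2/3)*log(1 - λ/(5/8)): its argument vanishes at λ = 5/8, a logarithmic branch point, modulus 5/8.
Branch term (17/9)*sqrt(1 - λ/(-8/11)): its argument vanishes at λ = -8/11, a square-root branch point, modulus 8/11.
The radius of convergence is the smallest modulus among the singular points: 5/8.
List the singular points by increasing real part (a conjugate pair: the negative imaginary part first).

Radius of convergence at 0: 5/8.
At -8/11: an algebraic (square-root) branch point.
At 5/8: a logarithmic branch point.


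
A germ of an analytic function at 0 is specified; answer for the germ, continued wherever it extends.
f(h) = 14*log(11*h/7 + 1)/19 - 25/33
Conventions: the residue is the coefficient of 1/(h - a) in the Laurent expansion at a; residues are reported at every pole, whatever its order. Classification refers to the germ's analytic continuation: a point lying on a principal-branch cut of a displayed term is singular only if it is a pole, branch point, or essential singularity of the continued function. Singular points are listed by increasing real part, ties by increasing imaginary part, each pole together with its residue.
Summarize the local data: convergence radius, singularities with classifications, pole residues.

Branch term (14/19)*log(1 - h/(-7/11)): its argument vanishes at h = -7/11, a logarithmic branch point, modulus 7/11.
The radius of convergence is the smallest modulus among the singular points: 7/11.

Radius of convergence at 0: 7/11.
At -7/11: a logarithmic branch point.


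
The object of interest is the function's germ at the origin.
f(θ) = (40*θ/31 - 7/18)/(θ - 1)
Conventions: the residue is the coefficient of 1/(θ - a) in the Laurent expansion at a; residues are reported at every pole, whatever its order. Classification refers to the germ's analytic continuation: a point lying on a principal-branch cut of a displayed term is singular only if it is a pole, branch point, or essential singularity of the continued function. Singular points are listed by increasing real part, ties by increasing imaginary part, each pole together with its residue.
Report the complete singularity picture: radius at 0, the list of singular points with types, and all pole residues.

Denominator factor (θ - 1): pole of order 1 at 1, modulus 1.
The radius of convergence is the smallest modulus among the singular points: 1.
At the order-1 pole 1 set g(θ) = (θ - (1))*f(θ) = 40*θ/31 - 7/18.
Simple pole: residue = g(a) at a = 1, which is 503/558.

Radius of convergence at 0: 1.
At 1: a pole of order 1; residue 503/558.


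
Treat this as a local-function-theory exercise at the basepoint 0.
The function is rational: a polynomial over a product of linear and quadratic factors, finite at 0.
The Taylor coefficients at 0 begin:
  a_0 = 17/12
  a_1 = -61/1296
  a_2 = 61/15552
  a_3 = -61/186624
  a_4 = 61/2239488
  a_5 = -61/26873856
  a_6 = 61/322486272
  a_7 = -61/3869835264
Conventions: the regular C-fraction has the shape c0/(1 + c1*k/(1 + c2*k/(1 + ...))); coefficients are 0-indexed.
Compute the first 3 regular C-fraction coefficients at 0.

Taylor coefficients (read off): a_0 = 17/12, a_1 = -61/1296, a_2 = 61/15552.
c0 = a_0 = 17/12. Peel one level at a time: if S = 1 + c*k/S' with S'(0) = 1, then c is the k-coefficient of S and S' = c*k/(S - 1).
S_1 = c0/f = 1 + (61/1836)*k + (-1403/842724)*k^2 + ...; c1 = 61/1836.
S_2 = c1*k/(S_1 - 1) = 1 + (23/459)*k + ...; c2 = 23/459.

The regular C-fraction coefficients are [17/12, 61/1836, 23/459].


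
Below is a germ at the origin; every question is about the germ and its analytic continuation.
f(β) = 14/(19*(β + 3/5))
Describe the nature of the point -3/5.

The denominator factor β + 3/5 vanishes at -3/5 and appears to the power 1; the numerator there equals 14/19, nonzero, and no other factor vanishes.
Hence a pole whose order is the multiplicity, 1.

The point is a pole of order 1.


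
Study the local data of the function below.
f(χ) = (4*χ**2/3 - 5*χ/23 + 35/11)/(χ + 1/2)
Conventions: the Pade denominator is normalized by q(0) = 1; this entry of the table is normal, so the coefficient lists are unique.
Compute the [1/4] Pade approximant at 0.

Taylor coefficients needed (expand at 0): a_0 = 70/11, a_1 = -3330/253, a_2 = 22004/759, a_3 = -44008/759, a_4 = 88016/759, a_5 = -176032/759.
Write the denominator as Q(χ) = 1 + q1*χ + q2*χ^2 + q3*χ^3 + q4*χ^4. Requiring Q*f - P = O(χ^6) with deg P <= 1 kills the coefficients of χ^2..χ^5 in Q*f:
  χ^2: a_2 + q1*a_1 + q2*a_0 = 0, i.e. 22004/759 + (-3330/253)*q1 + (70/11)*q2 = 0.
  χ^3: a_3 + q1*a_2 + q2*a_1 + q3*a_0 = 0, i.e. -44008/759 + (22004/759)*q1 + (-3330/253)*q2 + (70/11)*q3 = 0.
  χ^4: a_4 + q1*a_3 + q2*a_2 + q3*a_1 + q4*a_0 = 0, i.e. 88016/759 + (-44008/759)*q1 + (22004/759)*q2 + (-3330/253)*q3 + (70/11)*q4 = 0.
  χ^5: a_5 + q1*a_4 + q2*a_3 + q3*a_2 + q4*a_1 = 0, i.e. -176032/759 + (88016/759)*q1 + (-44008/759)*q2 + (22004/759)*q3 + (-3330/253)*q4 = 0.
Solving this linear system: q1 = -324107918/69803659, q2 = -14825459048/1047054885, q3 = 1024330208/1047054885, q4 = 94238379136/15705823275.
The numerator is Q*f truncated at degree 1: P0 = a_0 = 70/11; P1 = a_1 + q1*a_0 = -754259932450/17660325727.

The Pade approximant has numerator coefficients [70/11, -754259932450/17660325727]; denominator coefficients [1, -324107918/69803659, -14825459048/1047054885, 1024330208/1047054885, 94238379136/15705823275].


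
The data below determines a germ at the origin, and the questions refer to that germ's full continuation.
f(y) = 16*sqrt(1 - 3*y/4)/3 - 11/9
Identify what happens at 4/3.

The point is an algebraic (square-root) branch point.

The term (16/3)*sqrt(1 - y/(4/3)) has argument 1 - 4/3/(4/3) = 0 at 4/3: a square-root (algebraic, two-sheeted) branch point; the remaining terms are analytic or single-valued there.


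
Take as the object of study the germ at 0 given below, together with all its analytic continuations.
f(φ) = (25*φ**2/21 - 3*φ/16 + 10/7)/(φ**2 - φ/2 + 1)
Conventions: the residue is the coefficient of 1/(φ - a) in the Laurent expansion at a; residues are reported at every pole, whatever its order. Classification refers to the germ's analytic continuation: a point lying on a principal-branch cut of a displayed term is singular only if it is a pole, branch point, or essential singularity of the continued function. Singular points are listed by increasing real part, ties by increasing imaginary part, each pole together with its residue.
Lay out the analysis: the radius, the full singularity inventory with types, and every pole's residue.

Radius of convergence at 0: 1.
At (1/4) - ((1/4)*sqrt(15))*i: a pole of order 1; residue (137/672) + ((457/10080)*sqrt(15))*i.
At (1/4) + ((1/4)*sqrt(15))*i: a pole of order 1; residue (137/672) - ((457/10080)*sqrt(15))*i.

Denominator factor (φ**2 - φ/2 + 1): discriminant -15/4, complex-conjugate roots (1/4) + ((1/4)*sqrt(15))*i and (1/4) - ((1/4)*sqrt(15))*i; poles of order 1, moduli 1 and 1.
The radius of convergence is the smallest modulus among the singular points: 1.
The factor φ**2 - φ/2 + 1 splits as (φ - a)(φ - a') with a = (1/4) - ((1/4)*sqrt(15))*i, a' = (1/4) + ((1/4)*sqrt(15))*i. At the order-1 pole a set g(φ) = (φ - a)*f(φ) = [25*φ**2/21 - 3*φ/16 + 10/7] / (φ - a').
Simple pole: residue = g(a) at a = (1/4) - ((1/4)*sqrt(15))*i, which is (137/672) + ((457/10080)*sqrt(15))*i.
The factor φ**2 - φ/2 + 1 splits as (φ - a)(φ - a') with a = (1/4) + ((1/4)*sqrt(15))*i, a' = (1/4) - ((1/4)*sqrt(15))*i. At the order-1 pole a set g(φ) = (φ - a)*f(φ) = [25*φ**2/21 - 3*φ/16 + 10/7] / (φ - a').
Simple pole: residue = g(a) at a = (1/4) + ((1/4)*sqrt(15))*i, which is (137/672) - ((457/10080)*sqrt(15))*i.
List the singular points by increasing real part (a conjugate pair: the negative imaginary part first).


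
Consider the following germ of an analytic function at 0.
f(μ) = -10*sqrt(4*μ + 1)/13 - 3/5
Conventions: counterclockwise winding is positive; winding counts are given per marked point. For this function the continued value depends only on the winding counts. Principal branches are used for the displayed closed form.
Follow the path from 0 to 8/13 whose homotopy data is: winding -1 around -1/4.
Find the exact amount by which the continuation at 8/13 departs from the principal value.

Continued minus principal equals (60/169)*sqrt(65).

The rational part is single-valued and drops out of the difference; each branch term changes only by its own monodromy.
(-10/13)*sqrt(1 - μ/(-1/4)): winding -1 is odd, the square root flips sign, contributing -2*(-10/13)*sqrt(1 - (8/13)/(-1/4)) = -2*(-10/13)*sqrt(45/13) = (60/169)*sqrt(65).
Summing the contributions at μ = 8/13 gives (60/169)*sqrt(65).


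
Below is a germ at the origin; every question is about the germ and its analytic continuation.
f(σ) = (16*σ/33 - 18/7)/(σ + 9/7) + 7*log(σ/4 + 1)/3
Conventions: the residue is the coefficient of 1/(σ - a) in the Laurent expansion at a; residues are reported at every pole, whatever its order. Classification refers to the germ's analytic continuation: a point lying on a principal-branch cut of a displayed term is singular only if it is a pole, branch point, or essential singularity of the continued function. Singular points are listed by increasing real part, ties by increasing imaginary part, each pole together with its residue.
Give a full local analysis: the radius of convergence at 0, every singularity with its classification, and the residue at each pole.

Denominator factor (σ + 9/7): pole of order 1 at -9/7, modulus 9/7.
Branch term (7/3)*log(1 - σ/(-4)): its argument vanishes at σ = -4, a logarithmic branch point, modulus 4.
The radius of convergence is the smallest modulus among the singular points: 9/7.
The branch term is analytic at -9/7 and contributes nothing to the residue; only the rational part matters.
At the order-1 pole -9/7 set g(σ) = (σ - (-9/7))*(rational part) = 16*σ/33 - 18/7.
Simple pole: residue = g(a) at a = -9/7, which is -246/77.
List the singular points by increasing real part (a conjugate pair: the negative imaginary part first).

Radius of convergence at 0: 9/7.
At -4: a logarithmic branch point.
At -9/7: a pole of order 1; residue -246/77.


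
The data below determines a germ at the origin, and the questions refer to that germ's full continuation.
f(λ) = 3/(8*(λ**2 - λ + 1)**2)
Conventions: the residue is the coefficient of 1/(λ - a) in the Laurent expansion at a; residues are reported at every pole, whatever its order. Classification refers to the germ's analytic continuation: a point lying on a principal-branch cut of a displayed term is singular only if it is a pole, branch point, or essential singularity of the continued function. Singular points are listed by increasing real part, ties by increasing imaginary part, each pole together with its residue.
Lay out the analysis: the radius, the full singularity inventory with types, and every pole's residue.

Denominator factor (λ**2 - λ + 1)^2: discriminant -3, complex-conjugate roots (1/2) + ((1/2)*sqrt(3))*i and (1/2) - ((1/2)*sqrt(3))*i; poles of order 2, moduli 1 and 1.
The radius of convergence is the smallest modulus among the singular points: 1.
The factor λ**2 - λ + 1 splits as (λ - a)(λ - a') with a = (1/2) - ((1/2)*sqrt(3))*i, a' = (1/2) + ((1/2)*sqrt(3))*i. At the order-2 pole a set g(λ) = (λ - a)^2*f(λ) = [3/8] / (λ - a')^2.
Order-2 pole: residue = g'(a); g'((1/2) - ((1/2)*sqrt(3))*i) = ((1/12)*sqrt(3))*i, so the residue is ((1/12)*sqrt(3))*i.
The factor λ**2 - λ + 1 splits as (λ - a)(λ - a') with a = (1/2) + ((1/2)*sqrt(3))*i, a' = (1/2) - ((1/2)*sqrt(3))*i. At the order-2 pole a set g(λ) = (λ - a)^2*f(λ) = [3/8] / (λ - a')^2.
Order-2 pole: residue = g'(a); g'((1/2) + ((1/2)*sqrt(3))*i) = -((1/12)*sqrt(3))*i, so the residue is -((1/12)*sqrt(3))*i.
List the singular points by increasing real part (a conjugate pair: the negative imaginary part first).

Radius of convergence at 0: 1.
At (1/2) - ((1/2)*sqrt(3))*i: a pole of order 2; residue ((1/12)*sqrt(3))*i.
At (1/2) + ((1/2)*sqrt(3))*i: a pole of order 2; residue -((1/12)*sqrt(3))*i.


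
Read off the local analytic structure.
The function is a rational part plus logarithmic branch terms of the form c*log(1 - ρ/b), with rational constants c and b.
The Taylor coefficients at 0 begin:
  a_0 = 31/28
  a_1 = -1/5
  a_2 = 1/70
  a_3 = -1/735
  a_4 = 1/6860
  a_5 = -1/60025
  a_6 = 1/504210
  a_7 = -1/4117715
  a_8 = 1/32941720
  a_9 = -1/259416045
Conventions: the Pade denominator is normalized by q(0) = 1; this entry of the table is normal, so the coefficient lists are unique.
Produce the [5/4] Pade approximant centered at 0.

Taylor coefficients needed (read off): a_0 = 31/28, a_1 = -1/5, a_2 = 1/70, a_3 = -1/735, a_4 = 1/6860, a_5 = -1/60025, a_6 = 1/504210, a_7 = -1/4117715, a_8 = 1/32941720, a_9 = -1/259416045.
Write the denominator as Q(ρ) = 1 + q1*ρ + q2*ρ^2 + q3*ρ^3 + q4*ρ^4. Requiring Q*f - P = O(ρ^10) with deg P <= 5 kills the coefficients of ρ^6..ρ^9 in Q*f:
  ρ^6: a_6 + q1*a_5 + q2*a_4 + q3*a_3 + q4*a_2 = 0, i.e. 1/504210 + (-1/60025)*q1 + (1/6860)*q2 + (-1/735)*q3 + (1/70)*q4 = 0.
  ρ^7: a_7 + q1*a_6 + q2*a_5 + q3*a_4 + q4*a_3 = 0, i.e. -1/4117715 + (1/504210)*q1 + (-1/60025)*q2 + (1/6860)*q3 + (-1/735)*q4 = 0.
  ρ^8: a_8 + q1*a_7 + q2*a_6 + q3*a_5 + q4*a_4 = 0, i.e. 1/32941720 + (-1/4117715)*q1 + (1/504210)*q2 + (-1/60025)*q3 + (1/6860)*q4 = 0.
  ρ^9: a_9 + q1*a_8 + q2*a_7 + q3*a_6 + q4*a_5 = 0, i.e. -1/259416045 + (1/32941720)*q1 + (-1/4117715)*q2 + (1/504210)*q3 + (-1/60025)*q4 = 0.
Solving this linear system: q1 = 20/63, q2 = 5/147, q3 = 10/7203, q4 = 5/302526.
The numerator is Q*f truncated at degree 5: P0 = a_0 = 31/28; P1 = a_1 + q1*a_0 = 334/2205; P2 = a_2 + q1*a_1 + q2*a_0 = -713/61740; P3 = a_3 + q1*a_2 + q2*a_1 + q3*a_0 = -3163/1512630; P4 = a_4 + q1*a_3 + q2*a_2 + q3*a_1 + q4*a_0 = -7573/127060920; P5 = a_5 + q1*a_4 + q2*a_3 + q3*a_2 + q4*a_1 = -1/7563150.

The Pade approximant has numerator coefficients [31/28, 334/2205, -713/61740, -3163/1512630, -7573/127060920, -1/7563150]; denominator coefficients [1, 20/63, 5/147, 10/7203, 5/302526].


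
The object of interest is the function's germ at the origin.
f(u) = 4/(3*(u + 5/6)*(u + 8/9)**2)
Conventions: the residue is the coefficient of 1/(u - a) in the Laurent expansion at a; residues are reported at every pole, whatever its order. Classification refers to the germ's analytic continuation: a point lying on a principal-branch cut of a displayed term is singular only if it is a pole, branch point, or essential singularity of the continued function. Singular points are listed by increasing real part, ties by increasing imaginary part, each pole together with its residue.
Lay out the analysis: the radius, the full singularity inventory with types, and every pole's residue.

Radius of convergence at 0: 5/6.
At -8/9: a pole of order 2; residue -432.
At -5/6: a pole of order 1; residue 432.

Denominator factor (u + 5/6): pole of order 1 at -5/6, modulus 5/6.
Denominator factor (u + 8/9)^2: pole of order 2 at -8/9, modulus 8/9.
The radius of convergence is the smallest modulus among the singular points: 5/6.
At the order-2 pole -8/9 set g(u) = (u - (-8/9))^2*f(u) = 4/(3*(u + 5/6)).
Order-2 pole: residue = g'(a); g'(-8/9) = -432, so the residue is -432.
At the order-1 pole -5/6 set g(u) = (u - (-5/6))*f(u) = 4/(3*(u + 8/9)**2).
Simple pole: residue = g(a) at a = -5/6, which is 432.
List the singular points by increasing real part (a conjugate pair: the negative imaginary part first).


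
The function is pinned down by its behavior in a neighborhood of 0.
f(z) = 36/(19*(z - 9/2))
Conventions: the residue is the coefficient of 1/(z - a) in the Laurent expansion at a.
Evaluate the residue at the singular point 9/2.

The residue is 36/19.

At the order-1 pole 9/2 set g(z) = (z - (9/2))*f(z) = 36/19.
Simple pole: residue = g(a) at a = 9/2, which is 36/19.


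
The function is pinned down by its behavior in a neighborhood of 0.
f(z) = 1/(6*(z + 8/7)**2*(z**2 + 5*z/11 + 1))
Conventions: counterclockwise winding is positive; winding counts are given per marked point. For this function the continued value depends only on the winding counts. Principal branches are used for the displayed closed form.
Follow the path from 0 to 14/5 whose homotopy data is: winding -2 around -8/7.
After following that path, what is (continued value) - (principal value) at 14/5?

The function is rational, hence single-valued: continuing it around any pole returns the same value, so the difference is 0.

Continued minus principal equals 0.


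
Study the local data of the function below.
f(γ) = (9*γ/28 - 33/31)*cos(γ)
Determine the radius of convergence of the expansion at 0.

The factor cos(γ) is entire and contributes no finite singular point.
The polynomial part has no poles.
No finite singular points: the Taylor series at 0 converges everywhere.

The radius of convergence is infinite.


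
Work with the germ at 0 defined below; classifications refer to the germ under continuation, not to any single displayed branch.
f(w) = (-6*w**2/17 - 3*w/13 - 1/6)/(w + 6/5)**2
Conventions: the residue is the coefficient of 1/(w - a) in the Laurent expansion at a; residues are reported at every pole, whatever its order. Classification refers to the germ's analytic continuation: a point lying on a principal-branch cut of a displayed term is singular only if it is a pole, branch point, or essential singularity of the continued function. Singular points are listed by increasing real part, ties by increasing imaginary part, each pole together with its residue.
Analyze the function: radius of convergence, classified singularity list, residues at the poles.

Radius of convergence at 0: 6/5.
At -6/5: a pole of order 2; residue 681/1105.

Denominator factor (w + 6/5)^2: pole of order 2 at -6/5, modulus 6/5.
The radius of convergence is the smallest modulus among the singular points: 6/5.
At the order-2 pole -6/5 set g(w) = (w - (-6/5))^2*f(w) = -6*w**2/17 - 3*w/13 - 1/6.
Order-2 pole: residue = g'(a); g'(-6/5) = 681/1105, so the residue is 681/1105.


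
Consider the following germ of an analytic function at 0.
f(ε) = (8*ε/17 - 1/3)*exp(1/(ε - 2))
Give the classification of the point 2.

The exponent 1/(ε - (2)) has a pole at 2, so exp(1/(ε - (2))) takes every nonzero value near it: an essential singularity (not a pole of any order).

The point is an essential singularity.


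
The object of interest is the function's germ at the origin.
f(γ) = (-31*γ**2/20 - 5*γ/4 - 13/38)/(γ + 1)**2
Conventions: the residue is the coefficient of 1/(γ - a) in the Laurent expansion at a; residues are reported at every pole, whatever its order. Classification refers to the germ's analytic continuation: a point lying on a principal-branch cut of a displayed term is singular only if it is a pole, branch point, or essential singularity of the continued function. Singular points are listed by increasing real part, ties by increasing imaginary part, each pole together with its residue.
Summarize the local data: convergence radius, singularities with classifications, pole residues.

Denominator factor (γ + 1)^2: pole of order 2 at -1, modulus 1.
The radius of convergence is the smallest modulus among the singular points: 1.
At the order-2 pole -1 set g(γ) = (γ - (-1))^2*f(γ) = -31*γ**2/20 - 5*γ/4 - 13/38.
Order-2 pole: residue = g'(a); g'(-1) = 37/20, so the residue is 37/20.

Radius of convergence at 0: 1.
At -1: a pole of order 2; residue 37/20.


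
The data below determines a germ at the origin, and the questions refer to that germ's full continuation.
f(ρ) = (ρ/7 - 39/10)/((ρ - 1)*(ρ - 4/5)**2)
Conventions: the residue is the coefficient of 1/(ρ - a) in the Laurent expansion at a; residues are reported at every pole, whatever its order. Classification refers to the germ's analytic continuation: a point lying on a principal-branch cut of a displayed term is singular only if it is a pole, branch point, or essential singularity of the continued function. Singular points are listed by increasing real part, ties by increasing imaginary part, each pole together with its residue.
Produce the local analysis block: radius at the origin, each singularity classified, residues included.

Denominator factor (ρ - 4/5)^2: pole of order 2 at 4/5, modulus 4/5.
Denominator factor (ρ - 1): pole of order 1 at 1, modulus 1.
The radius of convergence is the smallest modulus among the singular points: 4/5.
At the order-2 pole 4/5 set g(ρ) = (ρ - (4/5))^2*f(ρ) = (ρ/7 - 39/10)/(ρ - 1).
Order-2 pole: residue = g'(a); g'(4/5) = 1315/14, so the residue is 1315/14.
At the order-1 pole 1 set g(ρ) = (ρ - (1))*f(ρ) = (ρ/7 - 39/10)/(ρ - 4/5)**2.
Simple pole: residue = g(a) at a = 1, which is -1315/14.
List the singular points by increasing real part (a conjugate pair: the negative imaginary part first).

Radius of convergence at 0: 4/5.
At 4/5: a pole of order 2; residue 1315/14.
At 1: a pole of order 1; residue -1315/14.


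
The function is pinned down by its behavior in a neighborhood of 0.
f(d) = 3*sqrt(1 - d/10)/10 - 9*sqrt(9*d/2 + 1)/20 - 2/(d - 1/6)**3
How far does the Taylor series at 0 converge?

The radius of convergence is 1/6.

Denominator factor (d - 1/6)^3: pole of order 3 at 1/6, modulus 1/6.
Branch term (3/10)*sqrt(1 - d/(10)): its argument vanishes at d = 10, a square-root branch point, modulus 10.
Branch term (-9/20)*sqrt(1 - d/(-2/9)): its argument vanishes at d = -2/9, a square-root branch point, modulus 2/9.
The radius of convergence is the smallest modulus among the singular points: 1/6.


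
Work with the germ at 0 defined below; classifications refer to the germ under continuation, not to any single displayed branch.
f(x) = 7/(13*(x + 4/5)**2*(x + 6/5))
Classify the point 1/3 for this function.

The point is a regular point.

Denominator factors: x + 6/5 = 23/15 at x = 1/3; x + 4/5 = 17/15 at x = 1/3 — none vanishes.
So the germ continues analytically to 1/3.


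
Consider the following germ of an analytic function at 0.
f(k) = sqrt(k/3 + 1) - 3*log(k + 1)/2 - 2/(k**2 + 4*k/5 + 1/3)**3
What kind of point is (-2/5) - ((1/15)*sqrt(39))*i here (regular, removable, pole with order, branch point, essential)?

The denominator factor k**2 + 4*k/5 + 1/3 vanishes at (-2/5) - ((1/15)*sqrt(39))*i and appears to the power 3; the numerator there equals -2, nonzero, and no other factor vanishes.
The branch terms are analytic at this point.
Hence a pole whose order is the multiplicity, 3.

The point is a pole of order 3.


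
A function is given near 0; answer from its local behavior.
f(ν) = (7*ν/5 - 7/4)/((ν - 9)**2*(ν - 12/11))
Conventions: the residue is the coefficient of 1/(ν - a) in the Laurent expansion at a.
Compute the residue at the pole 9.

At the order-2 pole 9 set g(ν) = (ν - (9))^2*f(ν) = (7*ν/5 - 7/4)/(ν - 12/11).
Order-2 pole: residue = g'(a); g'(9) = 539/151380, so the residue is 539/151380.

The residue is 539/151380.


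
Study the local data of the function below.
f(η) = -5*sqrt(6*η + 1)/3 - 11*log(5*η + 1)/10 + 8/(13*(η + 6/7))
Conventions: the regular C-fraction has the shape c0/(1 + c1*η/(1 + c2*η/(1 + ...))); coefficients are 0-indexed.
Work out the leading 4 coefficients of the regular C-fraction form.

The regular C-fraction coefficients are [-37/39, -2653/222, 4096534/294483, 549094689/3344032216].

Taylor coefficients (expand at 0): a_0 = -37/39, a_1 = -2653/234, a_2 = 31207/1404, a_3 = -146311/2106.
c0 = a_0 = -37/39. Peel one level at a time: if S = 1 + c*η/S' with S'(0) = 1, then c is the η-coefficient of S and S' = c*η/(S - 1).
S_1 = c0/f = 1 + (-2653/222)*η + (2048267/12321)*η^2 + ...; c1 = -2653/222.
S_2 = c1*η/(S_1 - 1) = 1 + (4096534/294483)*η + (-64308387/28153636)*η^2 + ...; c2 = 4096534/294483.
S_3 = c2*η/(S_2 - 1) = 1 + (549094689/3344032216)*η + ...; c3 = 549094689/3344032216.


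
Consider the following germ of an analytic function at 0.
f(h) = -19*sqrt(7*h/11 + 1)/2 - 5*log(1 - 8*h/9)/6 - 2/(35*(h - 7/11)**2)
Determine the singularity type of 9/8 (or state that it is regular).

The term (-5/6)*log(1 - h/(9/8)) has argument 1 - 9/8/(9/8) = 0 at 9/8: a logarithmic (infinitely-sheeted) branch point; the remaining terms are analytic or single-valued there.

The point is a logarithmic branch point.


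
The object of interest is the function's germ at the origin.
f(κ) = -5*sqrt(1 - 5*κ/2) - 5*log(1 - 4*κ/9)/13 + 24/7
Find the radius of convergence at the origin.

Branch term (-5)*sqrt(1 - κ/(2/5)): its argument vanishes at κ = 2/5, a square-root branch point, modulus 2/5.
Branch term (-5/13)*log(1 - κ/(9/4)): its argument vanishes at κ = 9/4, a logarithmic branch point, modulus 9/4.
The radius of convergence is the smallest modulus among the singular points: 2/5.

The radius of convergence is 2/5.


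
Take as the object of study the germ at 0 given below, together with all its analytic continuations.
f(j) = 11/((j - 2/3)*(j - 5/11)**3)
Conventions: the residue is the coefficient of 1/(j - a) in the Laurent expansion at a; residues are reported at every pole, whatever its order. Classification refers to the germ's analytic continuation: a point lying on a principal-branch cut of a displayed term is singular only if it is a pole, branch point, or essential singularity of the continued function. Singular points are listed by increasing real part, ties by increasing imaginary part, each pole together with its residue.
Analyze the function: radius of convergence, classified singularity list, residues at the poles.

Radius of convergence at 0: 5/11.
At 5/11: a pole of order 3; residue -395307/343.
At 2/3: a pole of order 1; residue 395307/343.

Denominator factor (j - 2/3): pole of order 1 at 2/3, modulus 2/3.
Denominator factor (j - 5/11)^3: pole of order 3 at 5/11, modulus 5/11.
The radius of convergence is the smallest modulus among the singular points: 5/11.
At the order-3 pole 5/11 set g(j) = (j - (5/11))^3*f(j) = 11/(j - 2/3).
Order-3 pole: residue = g''(a)/2; g''(5/11) = -790614/343, so the residue is -395307/343.
At the order-1 pole 2/3 set g(j) = (j - (2/3))*f(j) = 11/(j - 5/11)**3.
Simple pole: residue = g(a) at a = 2/3, which is 395307/343.
List the singular points by increasing real part (a conjugate pair: the negative imaginary part first).


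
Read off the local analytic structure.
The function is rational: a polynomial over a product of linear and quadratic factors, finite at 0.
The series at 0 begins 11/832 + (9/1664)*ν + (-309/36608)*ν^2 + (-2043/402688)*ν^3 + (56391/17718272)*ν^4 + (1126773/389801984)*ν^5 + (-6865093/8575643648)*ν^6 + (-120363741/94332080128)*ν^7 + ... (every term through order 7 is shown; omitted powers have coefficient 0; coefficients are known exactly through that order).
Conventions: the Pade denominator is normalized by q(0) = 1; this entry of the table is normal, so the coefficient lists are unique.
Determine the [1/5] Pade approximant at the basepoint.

Taylor coefficients needed (read off): a_0 = 11/832, a_1 = 9/1664, a_2 = -309/36608, a_3 = -2043/402688, a_4 = 56391/17718272, a_5 = 1126773/389801984, a_6 = -6865093/8575643648.
Write the denominator as Q(ν) = 1 + q1*ν + q2*ν^2 + q3*ν^3 + q4*ν^4 + q5*ν^5. Requiring Q*f - P = O(ν^7) with deg P <= 1 kills the coefficients of ν^2..ν^6 in Q*f:
  ν^2: a_2 + q1*a_1 + q2*a_0 = 0, i.e. -309/36608 + (9/1664)*q1 + (11/832)*q2 = 0.
  ν^3: a_3 + q1*a_2 + q2*a_1 + q3*a_0 = 0, i.e. -2043/402688 + (-309/36608)*q1 + (9/1664)*q2 + (11/832)*q3 = 0.
  ν^4: a_4 + q1*a_3 + q2*a_2 + q3*a_1 + q4*a_0 = 0, i.e. 56391/17718272 + (-2043/402688)*q1 + (-309/36608)*q2 + (9/1664)*q3 + (11/832)*q4 = 0.
  ν^5: a_5 + q1*a_4 + q2*a_3 + q3*a_2 + q4*a_1 + q5*a_0 = 0, i.e. 1126773/389801984 + (56391/17718272)*q1 + (-2043/402688)*q2 + (-309/36608)*q3 + (9/1664)*q4 + (11/832)*q5 = 0.
  ν^6: a_6 + q1*a_5 + q2*a_4 + q3*a_3 + q4*a_2 + q5*a_1 = 0, i.e. -6865093/8575643648 + (1126773/389801984)*q1 + (56391/17718272)*q2 + (-2043/402688)*q3 + (-309/36608)*q4 + (9/1664)*q5 = 0.
Solving this linear system: q1 = 20/99, q2 = 269/484, q3 = 9115/31944, q4 = 145/1936, q5 = 103/1056.
The numerator is Q*f truncated at degree 1: P0 = a_0 = 11/832; P1 = a_1 + q1*a_0 = 121/14976.

The Pade approximant has numerator coefficients [11/832, 121/14976]; denominator coefficients [1, 20/99, 269/484, 9115/31944, 145/1936, 103/1056].


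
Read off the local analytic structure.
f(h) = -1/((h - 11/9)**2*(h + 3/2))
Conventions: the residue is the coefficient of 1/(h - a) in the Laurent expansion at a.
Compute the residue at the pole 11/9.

At the order-2 pole 11/9 set g(h) = (h - (11/9))^2*f(h) = -1/(h + 3/2).
Order-2 pole: residue = g'(a); g'(11/9) = 324/2401, so the residue is 324/2401.

The residue is 324/2401.


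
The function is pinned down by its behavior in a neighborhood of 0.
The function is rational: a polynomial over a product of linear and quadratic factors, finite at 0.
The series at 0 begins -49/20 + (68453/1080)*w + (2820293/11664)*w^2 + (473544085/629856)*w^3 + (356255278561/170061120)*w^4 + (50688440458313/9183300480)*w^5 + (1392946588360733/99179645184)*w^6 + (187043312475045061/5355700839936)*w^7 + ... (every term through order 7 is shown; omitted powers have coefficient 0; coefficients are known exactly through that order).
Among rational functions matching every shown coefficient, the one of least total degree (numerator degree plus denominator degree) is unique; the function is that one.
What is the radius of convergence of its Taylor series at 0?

No rational of total degree below 5 reproduces all 8 coefficients; solving the [2/3] Pade equations on them gives f(w) = (-3*w**2/2 + 40*w - 27/20)/((w - 3/7)*(w**2 + 11*w/6 - 9/7)), whose expansion matches every shown term.
Denominator factor (w - 3/7): pole of order 1 at 3/7, modulus 3/7.
Denominator factor (w**2 + 11*w/6 - 9/7): discriminant 2143/252, real irrational roots -11/12 + (1/84)*sqrt(15001) and -11/12 - (1/84)*sqrt(15001); poles of order 1, moduli -11/12 + (1/84)*sqrt(15001) and 11/12 + (1/84)*sqrt(15001).
The radius of convergence is the smallest modulus among the singular points: 3/7.

The radius of convergence is 3/7.
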